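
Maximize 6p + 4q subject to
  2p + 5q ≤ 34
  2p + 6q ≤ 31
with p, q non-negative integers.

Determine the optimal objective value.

(p,q)=(15,0): 2·15+5·0=30≤34, 2·15+6·0=30≤31, objective 90.
(p,q)=(14,0): 2·14+5·0=28≤34, 2·14+6·0=28≤31, objective 84.
The best lattice point is (15,0), giving 90.

90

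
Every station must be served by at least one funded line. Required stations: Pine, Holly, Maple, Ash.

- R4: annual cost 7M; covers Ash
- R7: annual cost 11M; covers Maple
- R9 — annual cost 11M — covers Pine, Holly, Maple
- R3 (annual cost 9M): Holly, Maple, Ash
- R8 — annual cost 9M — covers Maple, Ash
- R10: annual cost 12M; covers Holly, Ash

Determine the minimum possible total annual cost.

The greedy cost-per-new-station heuristic would pick R3 and R9 for 20, but a cheaper cover exists.
Choose R4 and R9: together they cover Pine, Holly, Maple, Ash — every station.
Total annual cost: 7 + 11 = 18.
No cover costs less than 18.

18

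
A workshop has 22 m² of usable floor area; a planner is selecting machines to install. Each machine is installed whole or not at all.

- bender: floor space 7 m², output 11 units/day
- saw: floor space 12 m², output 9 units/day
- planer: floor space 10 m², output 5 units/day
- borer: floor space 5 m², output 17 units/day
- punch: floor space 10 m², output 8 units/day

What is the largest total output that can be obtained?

36

bender + borer + punch: floor space 7 + 5 + 10 = 22 ≤ 22, output 11 + 17 + 8 = 36.
bender + planer + borer: floor space 7 + 10 + 5 = 22 ≤ 22, output 11 + 5 + 17 = 33.
Best is bender, borer, and punch with total output 36.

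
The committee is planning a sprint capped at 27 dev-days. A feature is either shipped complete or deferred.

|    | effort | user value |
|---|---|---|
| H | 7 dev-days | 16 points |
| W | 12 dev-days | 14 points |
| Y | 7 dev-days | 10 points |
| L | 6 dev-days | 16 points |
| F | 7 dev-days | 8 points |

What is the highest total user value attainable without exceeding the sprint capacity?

50

This is a 0-1 knapsack instance.
Allowing fractional choices, the relaxed optimum would be about 50.2, but features are indivisible.
H + Y + L: effort 7 + 7 + 6 = 20 ≤ 27, user value 16 + 10 + 16 = 42.
H + W + L: effort 7 + 12 + 6 = 25 ≤ 27, user value 16 + 14 + 16 = 46.
H + Y + L + F: effort 7 + 7 + 6 + 7 = 27 ≤ 27, user value 16 + 10 + 16 + 8 = 50.
Best is H, Y, L, and F with total user value 50.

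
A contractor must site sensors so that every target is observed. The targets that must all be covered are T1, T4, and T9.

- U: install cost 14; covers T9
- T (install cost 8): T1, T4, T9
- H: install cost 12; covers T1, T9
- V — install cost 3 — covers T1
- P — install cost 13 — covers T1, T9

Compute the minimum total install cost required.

T alone covers T1, T4, T9 — every target.
Total install cost: 8.
No cover costs less than 8.

8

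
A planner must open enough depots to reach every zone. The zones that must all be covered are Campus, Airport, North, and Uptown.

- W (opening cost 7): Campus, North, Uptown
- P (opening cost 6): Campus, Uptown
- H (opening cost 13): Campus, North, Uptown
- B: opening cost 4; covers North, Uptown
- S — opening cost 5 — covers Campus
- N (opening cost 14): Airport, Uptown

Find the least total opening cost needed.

21

This is a weighted set-cover instance.
The greedy cost-per-new-zone heuristic would pick B, S, and N for 23, but a cheaper cover exists.
Choose W and N: together they cover Campus, Airport, North, Uptown — every zone.
Total opening cost: 7 + 14 = 21.
No cover costs less than 21.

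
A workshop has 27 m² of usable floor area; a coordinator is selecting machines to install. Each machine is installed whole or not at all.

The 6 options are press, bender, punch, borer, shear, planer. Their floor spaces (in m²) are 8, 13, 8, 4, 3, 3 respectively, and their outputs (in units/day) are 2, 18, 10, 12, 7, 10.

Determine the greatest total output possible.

47

Treat it as a binary knapsack problem.
Take bender, borer, shear, and planer: floor space 13 + 4 + 3 + 3 = 23 ≤ 27, output 18 + 12 + 7 + 10 = 47.
No other feasible combination does better.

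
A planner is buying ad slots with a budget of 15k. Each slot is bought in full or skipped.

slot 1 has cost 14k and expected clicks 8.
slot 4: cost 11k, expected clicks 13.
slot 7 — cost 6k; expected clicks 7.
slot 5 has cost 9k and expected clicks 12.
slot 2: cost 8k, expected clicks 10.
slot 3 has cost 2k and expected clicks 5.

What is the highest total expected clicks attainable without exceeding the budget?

19

Take slot 7 and slot 5: cost 6 + 9 = 15 ≤ 15, expected clicks 7 + 12 = 19.
No other feasible combination does better.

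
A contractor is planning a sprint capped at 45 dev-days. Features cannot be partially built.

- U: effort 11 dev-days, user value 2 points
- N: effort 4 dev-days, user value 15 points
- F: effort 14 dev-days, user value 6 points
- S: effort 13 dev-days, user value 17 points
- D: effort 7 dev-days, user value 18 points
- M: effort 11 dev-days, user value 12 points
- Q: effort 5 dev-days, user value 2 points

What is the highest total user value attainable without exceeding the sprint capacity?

64

Allowing fractional choices, the relaxed optimum would be about 66.3, but features are indivisible.
N + S + D + M + Q: effort 4 + 13 + 7 + 11 + 5 = 40 ≤ 45, user value 15 + 17 + 18 + 12 + 2 = 64.
N + S + D + M: effort 4 + 13 + 7 + 11 = 35 ≤ 45, user value 15 + 17 + 18 + 12 = 62.
N + F + S + D + Q: effort 4 + 14 + 13 + 7 + 5 = 43 ≤ 45, user value 15 + 6 + 17 + 18 + 2 = 58.
Best is N, S, D, M, and Q with total user value 64.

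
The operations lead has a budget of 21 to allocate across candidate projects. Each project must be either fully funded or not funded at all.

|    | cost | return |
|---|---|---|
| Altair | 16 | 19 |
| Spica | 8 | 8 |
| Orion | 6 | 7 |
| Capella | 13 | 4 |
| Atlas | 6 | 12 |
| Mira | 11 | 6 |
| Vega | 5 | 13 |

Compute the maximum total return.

This is an integer program with binary decision variables.
Take Spica, Atlas, and Vega: cost 8 + 6 + 5 = 19 ≤ 21, return 8 + 12 + 13 = 33.
No other feasible combination does better.

33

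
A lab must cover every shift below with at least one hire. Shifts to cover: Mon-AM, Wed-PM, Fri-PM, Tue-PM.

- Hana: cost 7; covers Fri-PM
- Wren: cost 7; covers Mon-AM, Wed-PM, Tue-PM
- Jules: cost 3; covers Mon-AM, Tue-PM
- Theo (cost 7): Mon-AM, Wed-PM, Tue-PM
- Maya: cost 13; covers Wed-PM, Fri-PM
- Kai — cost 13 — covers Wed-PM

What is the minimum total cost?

14

Choose Hana and Wren: together they cover Mon-AM, Wed-PM, Fri-PM, Tue-PM — every shift.
Total cost: 7 + 7 = 14.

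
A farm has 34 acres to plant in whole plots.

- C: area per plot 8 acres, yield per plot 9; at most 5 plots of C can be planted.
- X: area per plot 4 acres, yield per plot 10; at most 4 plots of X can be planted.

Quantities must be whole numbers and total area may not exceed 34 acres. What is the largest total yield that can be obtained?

58

This is a bounded integer knapsack.
X has the best ratio (10/4); taking only X gives at most 4×10 = 40 (stopped by the supply cap of 4).
Mixing does better — 2×C and 4×X: area 32 ≤ 34, yield 2·9 + 4·10 = 58.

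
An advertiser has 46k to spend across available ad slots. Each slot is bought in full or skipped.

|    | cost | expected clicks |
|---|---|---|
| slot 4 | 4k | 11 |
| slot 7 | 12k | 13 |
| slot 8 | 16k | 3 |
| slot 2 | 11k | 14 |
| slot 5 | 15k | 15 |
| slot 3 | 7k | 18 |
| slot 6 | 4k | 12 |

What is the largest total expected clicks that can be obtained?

Allowing fractional choices, the relaxed optimum would be about 76.0, but ad slots are indivisible.
slot 4 + slot 7 + slot 5 + slot 3 + slot 6: cost 4 + 12 + 15 + 7 + 4 = 42 ≤ 46, expected clicks 11 + 13 + 15 + 18 + 12 = 69.
slot 4 + slot 2 + slot 5 + slot 3 + slot 6: cost 4 + 11 + 15 + 7 + 4 = 41 ≤ 46, expected clicks 11 + 14 + 15 + 18 + 12 = 70.
slot 4 + slot 7 + slot 2 + slot 3 + slot 6: cost 4 + 12 + 11 + 7 + 4 = 38 ≤ 46, expected clicks 11 + 13 + 14 + 18 + 12 = 68.
Best is slot 4, slot 2, slot 5, slot 3, and slot 6 with total expected clicks 70.

70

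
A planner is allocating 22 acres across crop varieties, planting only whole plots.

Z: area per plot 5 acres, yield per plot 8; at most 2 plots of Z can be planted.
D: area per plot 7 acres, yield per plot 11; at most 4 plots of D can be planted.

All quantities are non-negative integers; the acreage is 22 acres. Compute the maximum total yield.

33

This is a bounded integer knapsack.
3×D: area 21 ≤ 22, yield 3·11 = 33.
1×Z and 2×D: area 19 ≤ 22, yield 1·8 + 2·11 = 30.
Best is 33.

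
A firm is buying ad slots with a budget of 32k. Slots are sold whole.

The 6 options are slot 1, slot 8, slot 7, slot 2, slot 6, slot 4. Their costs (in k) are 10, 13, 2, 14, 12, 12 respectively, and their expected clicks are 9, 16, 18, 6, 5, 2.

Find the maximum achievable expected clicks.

slot 8 + slot 7 + slot 2: cost 13 + 2 + 14 = 29 ≤ 32, expected clicks 16 + 18 + 6 = 40.
slot 1 + slot 8 + slot 7: cost 10 + 13 + 2 = 25 ≤ 32, expected clicks 9 + 16 + 18 = 43.
Best is slot 1, slot 8, and slot 7 with total expected clicks 43.

43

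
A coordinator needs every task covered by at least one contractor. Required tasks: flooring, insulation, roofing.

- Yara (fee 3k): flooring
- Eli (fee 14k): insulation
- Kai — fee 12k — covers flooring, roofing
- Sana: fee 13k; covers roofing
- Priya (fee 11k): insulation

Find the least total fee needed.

The greedy cost-per-new-task heuristic would pick Yara, Priya, and Kai for 26, but a cheaper cover exists.
Choose Kai and Priya: together they cover flooring, insulation, roofing — every task.
Total fee: 12 + 11 = 23.
No cover costs less than 23.

23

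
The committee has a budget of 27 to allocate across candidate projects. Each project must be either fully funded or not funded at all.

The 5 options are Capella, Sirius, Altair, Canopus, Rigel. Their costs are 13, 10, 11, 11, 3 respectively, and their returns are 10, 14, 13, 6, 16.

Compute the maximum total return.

43

Allowing fractional choices, the relaxed optimum would be about 45.3, but projects are indivisible.
Capella + Sirius + Rigel: cost 13 + 10 + 3 = 26 ≤ 27, return 10 + 14 + 16 = 40.
Sirius + Altair + Rigel: cost 10 + 11 + 3 = 24 ≤ 27, return 14 + 13 + 16 = 43.
Capella + Altair + Rigel: cost 13 + 11 + 3 = 27 ≤ 27, return 10 + 13 + 16 = 39.
Best is Sirius, Altair, and Rigel with total return 43.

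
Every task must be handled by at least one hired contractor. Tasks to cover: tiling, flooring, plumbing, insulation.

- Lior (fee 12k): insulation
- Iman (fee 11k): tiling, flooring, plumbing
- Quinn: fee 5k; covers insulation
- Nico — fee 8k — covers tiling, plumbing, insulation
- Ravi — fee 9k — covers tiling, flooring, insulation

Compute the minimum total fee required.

16

The greedy cost-per-new-task heuristic would pick Nico and Ravi for 17, but a cheaper cover exists.
Choose Iman and Quinn: together they cover tiling, flooring, plumbing, insulation — every task.
Total fee: 11 + 5 = 16.
No cover costs less than 16.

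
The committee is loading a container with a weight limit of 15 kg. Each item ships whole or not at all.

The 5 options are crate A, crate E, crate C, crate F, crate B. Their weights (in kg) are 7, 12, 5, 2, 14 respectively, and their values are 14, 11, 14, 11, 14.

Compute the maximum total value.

39

crate A + crate C + crate F: weight 7 + 5 + 2 = 14 ≤ 15, value 14 + 14 + 11 = 39.
crate A + crate C: weight 7 + 5 = 12 ≤ 15, value 14 + 14 = 28.
Best is crate A, crate C, and crate F with total value 39.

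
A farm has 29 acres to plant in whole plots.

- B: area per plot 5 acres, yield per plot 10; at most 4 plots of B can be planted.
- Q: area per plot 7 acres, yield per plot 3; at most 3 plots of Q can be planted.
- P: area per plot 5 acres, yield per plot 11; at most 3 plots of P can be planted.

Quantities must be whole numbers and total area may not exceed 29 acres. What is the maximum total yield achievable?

This is a bounded integer knapsack.
3×B and 2×P: area 25 ≤ 29, yield 3·10 + 2·11 = 52.
2×B and 3×P: area 25 ≤ 29, yield 2·10 + 3·11 = 53.
Best is 53.

53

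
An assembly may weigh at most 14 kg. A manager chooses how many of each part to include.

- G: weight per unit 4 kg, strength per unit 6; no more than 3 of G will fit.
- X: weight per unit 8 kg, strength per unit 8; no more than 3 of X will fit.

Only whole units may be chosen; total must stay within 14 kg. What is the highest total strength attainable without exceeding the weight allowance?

18

Take 3×G: weight 12 ≤ 14, strength 3·6 = 18.
G has the best ratio (6/4) and is taken to its limit of 3; remaining capacity is filled optimally with the others.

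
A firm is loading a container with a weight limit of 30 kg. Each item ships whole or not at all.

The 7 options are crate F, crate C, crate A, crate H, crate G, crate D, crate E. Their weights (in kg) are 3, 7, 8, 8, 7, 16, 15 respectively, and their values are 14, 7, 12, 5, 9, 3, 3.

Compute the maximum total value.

This is an integer program with binary decision variables.
crate F + crate C + crate A + crate G: weight 3 + 7 + 8 + 7 = 25 ≤ 30, value 14 + 7 + 12 + 9 = 42.
crate F + crate A + crate H + crate G: weight 3 + 8 + 8 + 7 = 26 ≤ 30, value 14 + 12 + 5 + 9 = 40.
Best is crate F, crate C, crate A, and crate G with total value 42.

42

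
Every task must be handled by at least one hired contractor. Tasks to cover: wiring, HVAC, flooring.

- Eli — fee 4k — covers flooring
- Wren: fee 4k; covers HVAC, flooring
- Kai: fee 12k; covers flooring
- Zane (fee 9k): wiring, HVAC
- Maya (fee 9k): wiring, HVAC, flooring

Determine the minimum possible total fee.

9

The greedy cost-per-new-task heuristic would pick Wren and Zane for 13, but a cheaper cover exists.
Maya alone covers wiring, HVAC, flooring — every task.
Total fee: 9.
No cover costs less than 9.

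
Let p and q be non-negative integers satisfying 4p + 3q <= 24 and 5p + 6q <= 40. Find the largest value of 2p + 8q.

(p,q)=(0,6): 4·0+3·6=18≤24, 5·0+6·6=36≤40, objective 48.
(p,q)=(1,5): 4·1+3·5=19≤24, 5·1+6·5=35≤40, objective 42.
(p,q)=(0,5): 4·0+3·5=15≤24, 5·0+6·5=30≤40, objective 40.
Maximum is 48 at (p,q)=(0,6).

48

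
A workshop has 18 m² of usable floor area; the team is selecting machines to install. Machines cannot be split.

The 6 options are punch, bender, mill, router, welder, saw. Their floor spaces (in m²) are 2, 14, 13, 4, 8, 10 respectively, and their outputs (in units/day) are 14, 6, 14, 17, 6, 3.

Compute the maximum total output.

Treat it as a binary knapsack problem.
Allowing fractional choices, the relaxed optimum would be about 43.9, but machines are indivisible.
punch + router: floor space 2 + 4 = 6 ≤ 18, output 14 + 17 = 31.
punch + router + saw: floor space 2 + 4 + 10 = 16 ≤ 18, output 14 + 17 + 3 = 34.
punch + router + welder: floor space 2 + 4 + 8 = 14 ≤ 18, output 14 + 17 + 6 = 37.
Best is punch, router, and welder with total output 37.

37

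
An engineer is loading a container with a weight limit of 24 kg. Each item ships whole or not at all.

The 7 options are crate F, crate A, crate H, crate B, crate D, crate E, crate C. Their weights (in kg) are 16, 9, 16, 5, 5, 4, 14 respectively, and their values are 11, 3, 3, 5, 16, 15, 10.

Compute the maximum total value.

Treat it as a binary knapsack problem.
crate A + crate B + crate D + crate E: weight 9 + 5 + 5 + 4 = 23 ≤ 24, value 3 + 5 + 16 + 15 = 39.
crate B + crate D + crate E: weight 5 + 5 + 4 = 14 ≤ 24, value 5 + 16 + 15 = 36.
crate D + crate E + crate C: weight 5 + 4 + 14 = 23 ≤ 24, value 16 + 15 + 10 = 41.
Best is crate D, crate E, and crate C with total value 41.

41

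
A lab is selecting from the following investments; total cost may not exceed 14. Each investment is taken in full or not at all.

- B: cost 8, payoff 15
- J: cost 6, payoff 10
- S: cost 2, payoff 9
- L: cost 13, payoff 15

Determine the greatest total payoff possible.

25

J + S: cost 6 + 2 = 8 ≤ 14, payoff 10 + 9 = 19.
B + J: cost 8 + 6 = 14 ≤ 14, payoff 15 + 10 = 25.
B + S: cost 8 + 2 = 10 ≤ 14, payoff 15 + 9 = 24.
Best is B and J with total payoff 25.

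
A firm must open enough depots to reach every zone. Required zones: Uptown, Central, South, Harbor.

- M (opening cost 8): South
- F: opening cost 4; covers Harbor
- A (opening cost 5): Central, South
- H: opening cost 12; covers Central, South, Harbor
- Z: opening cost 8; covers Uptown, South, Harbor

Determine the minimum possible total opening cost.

Choose A and Z: together they cover Uptown, Central, South, Harbor — every zone.
Total opening cost: 5 + 8 = 13.

13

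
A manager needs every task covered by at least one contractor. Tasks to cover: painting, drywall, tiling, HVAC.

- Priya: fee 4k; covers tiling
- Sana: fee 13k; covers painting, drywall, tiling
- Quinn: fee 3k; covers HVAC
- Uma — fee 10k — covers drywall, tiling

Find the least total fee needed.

This is an integer covering problem.
The greedy cost-per-new-task heuristic would pick Quinn, Priya, and Sana for 20, but a cheaper cover exists.
Choose Sana and Quinn: together they cover painting, drywall, tiling, HVAC — every task.
Total fee: 13 + 3 = 16.
No cover costs less than 16.

16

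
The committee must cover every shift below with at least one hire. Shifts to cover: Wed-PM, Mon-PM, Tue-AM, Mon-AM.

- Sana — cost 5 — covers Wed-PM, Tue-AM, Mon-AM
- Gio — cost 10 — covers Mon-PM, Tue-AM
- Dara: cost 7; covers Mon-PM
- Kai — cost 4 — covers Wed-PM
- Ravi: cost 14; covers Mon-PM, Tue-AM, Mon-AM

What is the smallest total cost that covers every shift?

This is a weighted set-cover instance.
Choose Sana and Dara: together they cover Wed-PM, Mon-PM, Tue-AM, Mon-AM — every shift.
Total cost: 5 + 7 = 12.
No cover costs less than 12.

12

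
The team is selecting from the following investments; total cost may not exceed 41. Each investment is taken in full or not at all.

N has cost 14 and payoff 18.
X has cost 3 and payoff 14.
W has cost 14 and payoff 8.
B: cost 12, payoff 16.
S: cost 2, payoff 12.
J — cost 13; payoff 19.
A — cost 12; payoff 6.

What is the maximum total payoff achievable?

65

Allowing fractional choices, the relaxed optimum would be about 75.1, but investments are indivisible.
N + X + S + J: cost 14 + 3 + 2 + 13 = 32 ≤ 41, payoff 18 + 14 + 12 + 19 = 63.
N + B + S + J: cost 14 + 12 + 2 + 13 = 41 ≤ 41, payoff 18 + 16 + 12 + 19 = 65.
X + B + S + J: cost 3 + 12 + 2 + 13 = 30 ≤ 41, payoff 14 + 16 + 12 + 19 = 61.
Best is N, B, S, and J with total payoff 65.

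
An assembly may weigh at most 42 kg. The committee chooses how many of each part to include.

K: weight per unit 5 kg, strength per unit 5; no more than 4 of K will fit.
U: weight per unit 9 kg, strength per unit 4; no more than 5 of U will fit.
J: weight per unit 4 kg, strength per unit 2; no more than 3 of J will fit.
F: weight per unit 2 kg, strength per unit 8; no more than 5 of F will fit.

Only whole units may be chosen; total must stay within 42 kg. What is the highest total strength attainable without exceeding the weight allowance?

66

Take 4×K, 3×J, and 5×F: weight 42 ≤ 42, strength 4·5 + 3·2 + 5·8 = 66.
F has the best ratio (8/2) and is taken to its limit of 5; remaining capacity is filled optimally with the others.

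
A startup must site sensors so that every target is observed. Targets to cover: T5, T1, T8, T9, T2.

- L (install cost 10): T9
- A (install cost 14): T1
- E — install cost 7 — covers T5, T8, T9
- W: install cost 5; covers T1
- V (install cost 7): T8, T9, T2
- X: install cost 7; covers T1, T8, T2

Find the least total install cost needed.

14

This is an integer covering problem.
Choose E and X: together they cover T5, T1, T8, T9, T2 — every target.
Total install cost: 7 + 7 = 14.
No cover costs less than 14.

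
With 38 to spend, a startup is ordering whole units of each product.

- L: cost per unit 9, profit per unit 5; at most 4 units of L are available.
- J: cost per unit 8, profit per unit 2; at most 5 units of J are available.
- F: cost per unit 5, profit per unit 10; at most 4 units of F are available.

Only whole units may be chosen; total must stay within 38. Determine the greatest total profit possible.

1×L, 1×J, and 4×F: cost 37 ≤ 38, profit 1·5 + 1·2 + 4·10 = 47.
2×L and 4×F: cost 38 ≤ 38, profit 2·5 + 4·10 = 50.
Best is 50.

50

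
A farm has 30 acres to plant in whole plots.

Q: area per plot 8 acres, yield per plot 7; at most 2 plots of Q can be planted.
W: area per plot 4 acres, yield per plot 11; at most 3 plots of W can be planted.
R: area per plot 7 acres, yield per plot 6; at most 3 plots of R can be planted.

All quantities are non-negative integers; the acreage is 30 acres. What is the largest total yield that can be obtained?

W has the best ratio (11/4); taking only W gives at most 3×11 = 33 (stopped by the supply cap of 3).
Mixing does better — 2×Q and 3×W: area 28 ≤ 30, yield 2·7 + 3·11 = 47.

47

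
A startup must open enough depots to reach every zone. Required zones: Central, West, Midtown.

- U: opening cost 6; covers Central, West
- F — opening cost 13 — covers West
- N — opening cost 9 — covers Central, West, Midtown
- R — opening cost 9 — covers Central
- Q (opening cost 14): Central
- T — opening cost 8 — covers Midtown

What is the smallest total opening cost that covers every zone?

The greedy cost-per-new-zone heuristic would pick U and T for 14, but a cheaper cover exists.
N alone covers Central, West, Midtown — every zone.
Total opening cost: 9.
No cover costs less than 9.

9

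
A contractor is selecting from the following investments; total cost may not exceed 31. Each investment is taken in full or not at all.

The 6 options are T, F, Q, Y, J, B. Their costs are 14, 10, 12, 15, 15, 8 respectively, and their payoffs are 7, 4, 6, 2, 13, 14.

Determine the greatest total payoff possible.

27

J + B: cost 15 + 8 = 23 ≤ 31, payoff 13 + 14 = 27.
T + B: cost 14 + 8 = 22 ≤ 31, payoff 7 + 14 = 21.
F + Q + B: cost 10 + 12 + 8 = 30 ≤ 31, payoff 4 + 6 + 14 = 24.
Best is J and B with total payoff 27.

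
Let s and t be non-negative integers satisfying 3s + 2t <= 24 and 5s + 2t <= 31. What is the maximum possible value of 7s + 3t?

44

Relaxing integrality, the LP optimum is 44.75 at (s,t) = (3.5, 6.75), which is not an integer point.
(s,t)=(5,3): 3·5+2·3=21≤24, 5·5+2·3=31≤31, objective 44.
(s,t)=(4,5): 3·4+2·5=22≤24, 5·4+2·5=30≤31, objective 43.
(s,t)=(3,7): 3·3+2·7=23≤24, 5·3+2·7=29≤31, objective 42.
Maximum is 44 at (s,t)=(5,3).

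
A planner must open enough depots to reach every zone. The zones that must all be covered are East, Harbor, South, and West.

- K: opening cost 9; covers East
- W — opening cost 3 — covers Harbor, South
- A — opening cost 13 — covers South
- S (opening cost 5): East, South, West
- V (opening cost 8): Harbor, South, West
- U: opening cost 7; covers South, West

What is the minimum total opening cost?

8

Choose W and S: together they cover East, Harbor, South, West — every zone.
Total opening cost: 3 + 5 = 8.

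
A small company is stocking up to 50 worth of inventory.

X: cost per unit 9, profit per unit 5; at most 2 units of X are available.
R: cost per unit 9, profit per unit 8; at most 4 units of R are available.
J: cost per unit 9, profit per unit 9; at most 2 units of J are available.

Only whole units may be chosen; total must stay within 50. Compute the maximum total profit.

J has the best ratio (9/9); taking only J gives at most 2×9 = 18 (stopped by the supply cap of 2).
Mixing does better — 3×R and 2×J: cost 45 ≤ 50, profit 3·8 + 2·9 = 42.

42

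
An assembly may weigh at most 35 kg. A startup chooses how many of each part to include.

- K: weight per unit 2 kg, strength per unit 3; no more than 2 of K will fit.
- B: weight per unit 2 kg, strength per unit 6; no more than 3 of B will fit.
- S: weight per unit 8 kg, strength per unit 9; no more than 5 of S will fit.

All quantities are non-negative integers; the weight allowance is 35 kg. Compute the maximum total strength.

51

This is a bounded integer knapsack.
2×K, 3×B, and 3×S: weight 34 ≤ 35, strength 2·3 + 3·6 + 3·9 = 51.
1×K, 3×B, and 3×S: weight 32 ≤ 35, strength 1·3 + 3·6 + 3·9 = 48.
Best is 51.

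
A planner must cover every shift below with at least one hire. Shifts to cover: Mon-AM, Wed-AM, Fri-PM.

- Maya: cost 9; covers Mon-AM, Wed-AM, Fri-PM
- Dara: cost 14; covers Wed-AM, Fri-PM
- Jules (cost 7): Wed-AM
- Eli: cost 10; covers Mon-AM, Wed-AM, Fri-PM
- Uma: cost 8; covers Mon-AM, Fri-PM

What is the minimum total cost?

9

This is an integer covering problem.
Maya alone covers Mon-AM, Wed-AM, Fri-PM — every shift.
Total cost: 9.
No cover costs less than 9.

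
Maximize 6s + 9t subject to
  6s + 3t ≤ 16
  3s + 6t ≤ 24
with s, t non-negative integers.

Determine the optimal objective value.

36

The continuous relaxation peaks at (0.889, 3.56) with value 37.33; rounding to a feasible lattice point costs some objective.
(s,t)=(0,4): 6·0+3·4=12≤16, 3·0+6·4=24≤24, objective 36.
(s,t)=(1,3): 6·1+3·3=15≤16, 3·1+6·3=21≤24, objective 33.
(s,t)=(0,3): 6·0+3·3=9≤16, 3·0+6·3=18≤24, objective 27.
The best lattice point is (0,4), giving 36.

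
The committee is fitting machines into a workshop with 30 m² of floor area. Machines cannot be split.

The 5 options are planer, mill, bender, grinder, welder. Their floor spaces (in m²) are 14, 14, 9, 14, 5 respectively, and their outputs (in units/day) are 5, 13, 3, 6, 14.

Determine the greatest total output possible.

bender + grinder + welder: floor space 9 + 14 + 5 = 28 ≤ 30, output 3 + 6 + 14 = 23.
mill + bender + welder: floor space 14 + 9 + 5 = 28 ≤ 30, output 13 + 3 + 14 = 30.
mill + welder: floor space 14 + 5 = 19 ≤ 30, output 13 + 14 = 27.
Best is mill, bender, and welder with total output 30.

30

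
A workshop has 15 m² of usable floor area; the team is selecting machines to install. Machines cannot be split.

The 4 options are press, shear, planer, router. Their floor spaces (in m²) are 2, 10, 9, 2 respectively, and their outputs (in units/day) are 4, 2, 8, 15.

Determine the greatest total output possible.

press + planer + router: floor space 2 + 9 + 2 = 13 ≤ 15, output 4 + 8 + 15 = 27.
planer + router: floor space 9 + 2 = 11 ≤ 15, output 8 + 15 = 23.
Best is press, planer, and router with total output 27.

27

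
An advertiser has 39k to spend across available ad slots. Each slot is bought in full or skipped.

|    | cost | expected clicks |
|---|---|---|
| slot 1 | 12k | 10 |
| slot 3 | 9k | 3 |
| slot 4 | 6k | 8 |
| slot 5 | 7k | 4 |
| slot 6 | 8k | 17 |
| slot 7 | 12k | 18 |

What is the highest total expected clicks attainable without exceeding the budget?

This is a 0-1 knapsack instance.
Allowing fractional choices, the relaxed optimum would be about 53.6, but ad slots are indivisible.
slot 1 + slot 5 + slot 6 + slot 7: cost 12 + 7 + 8 + 12 = 39 ≤ 39, expected clicks 10 + 4 + 17 + 18 = 49.
slot 4 + slot 5 + slot 6 + slot 7: cost 6 + 7 + 8 + 12 = 33 ≤ 39, expected clicks 8 + 4 + 17 + 18 = 47.
slot 1 + slot 4 + slot 6 + slot 7: cost 12 + 6 + 8 + 12 = 38 ≤ 39, expected clicks 10 + 8 + 17 + 18 = 53.
Best is slot 1, slot 4, slot 6, and slot 7 with total expected clicks 53.

53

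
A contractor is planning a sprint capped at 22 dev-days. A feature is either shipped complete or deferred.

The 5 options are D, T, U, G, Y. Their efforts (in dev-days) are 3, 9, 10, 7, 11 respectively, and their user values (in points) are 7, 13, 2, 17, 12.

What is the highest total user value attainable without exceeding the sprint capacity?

37

Treat it as a binary knapsack problem.
Allowing fractional choices, the relaxed optimum would be about 40.3, but features are indivisible.
D + T + G: effort 3 + 9 + 7 = 19 ≤ 22, user value 7 + 13 + 17 = 37.
D + G + Y: effort 3 + 7 + 11 = 21 ≤ 22, user value 7 + 17 + 12 = 36.
T + G: effort 9 + 7 = 16 ≤ 22, user value 13 + 17 = 30.
Best is D, T, and G with total user value 37.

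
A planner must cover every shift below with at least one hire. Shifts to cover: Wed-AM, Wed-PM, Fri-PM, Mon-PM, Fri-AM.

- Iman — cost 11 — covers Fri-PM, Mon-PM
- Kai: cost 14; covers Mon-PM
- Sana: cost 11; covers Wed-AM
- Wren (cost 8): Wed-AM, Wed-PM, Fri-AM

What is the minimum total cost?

19

Choose Iman and Wren: together they cover Wed-AM, Wed-PM, Fri-PM, Mon-PM, Fri-AM — every shift.
Total cost: 11 + 8 = 19.
No cover costs less than 19.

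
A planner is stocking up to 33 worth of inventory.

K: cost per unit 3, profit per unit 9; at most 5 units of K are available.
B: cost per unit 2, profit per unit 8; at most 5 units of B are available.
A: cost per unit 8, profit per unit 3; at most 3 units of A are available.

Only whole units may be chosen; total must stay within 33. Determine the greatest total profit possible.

88

Take 5×K, 5×B, and 1×A: cost 33 ≤ 33, profit 5·9 + 5·8 + 1·3 = 88.
B has the best ratio (8/2) and is taken to its limit of 5; remaining capacity is filled optimally with the others.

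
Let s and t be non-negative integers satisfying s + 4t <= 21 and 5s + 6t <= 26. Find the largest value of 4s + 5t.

(s,t)=(4,1): 1·4+4·1=8≤21, 5·4+6·1=26≤26, objective 21.
(s,t)=(0,4): 1·0+4·4=16≤21, 5·0+6·4=24≤26, objective 20.
No feasible integer point exceeds 21.

21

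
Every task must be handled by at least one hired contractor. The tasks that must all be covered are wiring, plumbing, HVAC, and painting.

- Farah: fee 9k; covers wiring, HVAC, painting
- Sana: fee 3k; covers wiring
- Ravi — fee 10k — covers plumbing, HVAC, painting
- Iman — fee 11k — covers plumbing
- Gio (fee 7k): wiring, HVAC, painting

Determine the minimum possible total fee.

13

This is a weighted set-cover instance.
Choose Sana and Ravi: together they cover wiring, plumbing, HVAC, painting — every task.
Total fee: 3 + 10 = 13.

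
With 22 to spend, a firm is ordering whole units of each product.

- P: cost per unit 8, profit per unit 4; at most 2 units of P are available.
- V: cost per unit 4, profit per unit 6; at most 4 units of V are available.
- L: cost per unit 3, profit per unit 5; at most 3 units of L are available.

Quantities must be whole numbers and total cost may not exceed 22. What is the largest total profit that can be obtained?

34

L has the best ratio (5/3); taking only L gives at most 3×5 = 15 (stopped by the supply cap of 3).
Mixing does better — 4×V and 2×L: cost 22 ≤ 22, profit 4·6 + 2·5 = 34.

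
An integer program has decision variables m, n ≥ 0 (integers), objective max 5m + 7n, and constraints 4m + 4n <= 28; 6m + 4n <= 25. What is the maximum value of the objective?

42

The continuous relaxation peaks at (0, 6.25) with value 43.75; rounding to a feasible lattice point costs some objective.
(m,n)=(0,6): 4·0+4·6=24≤28, 6·0+4·6=24≤25, objective 42.
(m,n)=(0,5): 4·0+4·5=20≤28, 6·0+4·5=20≤25, objective 35.
The best lattice point is (0,6), giving 42.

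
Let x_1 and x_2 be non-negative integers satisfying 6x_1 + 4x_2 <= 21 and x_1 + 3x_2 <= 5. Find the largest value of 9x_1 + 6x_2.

(x_1,x_2)=(3,0): 6·3+4·0=18≤21, 1·3+3·0=3≤5, objective 27.
(x_1,x_2)=(2,1): 6·2+4·1=16≤21, 1·2+3·1=5≤5, objective 24.
(x_1,x_2)=(2,0): 6·2+4·0=12≤21, 1·2+3·0=2≤5, objective 18.
The best lattice point is (3,0), giving 27.

27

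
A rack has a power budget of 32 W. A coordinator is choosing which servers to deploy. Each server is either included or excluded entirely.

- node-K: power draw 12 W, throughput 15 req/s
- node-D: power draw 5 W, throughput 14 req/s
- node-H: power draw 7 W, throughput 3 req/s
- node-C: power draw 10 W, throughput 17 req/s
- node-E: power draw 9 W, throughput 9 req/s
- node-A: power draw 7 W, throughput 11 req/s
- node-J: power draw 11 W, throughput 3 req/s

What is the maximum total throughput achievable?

51

This is a 0-1 knapsack instance.
Allowing fractional choices, the relaxed optimum would be about 54.5, but servers are indivisible.
node-D + node-H + node-C + node-A: power draw 5 + 7 + 10 + 7 = 29 ≤ 32, throughput 14 + 3 + 17 + 11 = 45.
node-D + node-C + node-E + node-A: power draw 5 + 10 + 9 + 7 = 31 ≤ 32, throughput 14 + 17 + 9 + 11 = 51.
node-K + node-D + node-C: power draw 12 + 5 + 10 = 27 ≤ 32, throughput 15 + 14 + 17 = 46.
Best is node-D, node-C, node-E, and node-A with total throughput 51.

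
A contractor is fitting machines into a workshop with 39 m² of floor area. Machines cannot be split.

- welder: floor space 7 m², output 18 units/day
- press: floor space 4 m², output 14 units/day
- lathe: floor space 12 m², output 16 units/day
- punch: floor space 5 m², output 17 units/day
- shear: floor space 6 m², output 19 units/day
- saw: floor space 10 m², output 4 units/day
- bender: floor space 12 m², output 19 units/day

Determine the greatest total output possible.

press + lathe + punch + shear + bender: floor space 4 + 12 + 5 + 6 + 12 = 39 ≤ 39, output 14 + 16 + 17 + 19 + 19 = 85.
welder + press + punch + shear + bender: floor space 7 + 4 + 5 + 6 + 12 = 34 ≤ 39, output 18 + 14 + 17 + 19 + 19 = 87.
welder + press + lathe + punch + shear: floor space 7 + 4 + 12 + 5 + 6 = 34 ≤ 39, output 18 + 14 + 16 + 17 + 19 = 84.
Best is welder, press, punch, shear, and bender with total output 87.

87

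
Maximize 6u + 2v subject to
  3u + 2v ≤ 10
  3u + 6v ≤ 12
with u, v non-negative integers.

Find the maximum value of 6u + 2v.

(u,v)=(3,0) is feasible, giving 18.
(u,v)=(2,1) is feasible, giving 14.
(u,v)=(2,0) is feasible, giving 12.
The best lattice point is (3,0), giving 18.

18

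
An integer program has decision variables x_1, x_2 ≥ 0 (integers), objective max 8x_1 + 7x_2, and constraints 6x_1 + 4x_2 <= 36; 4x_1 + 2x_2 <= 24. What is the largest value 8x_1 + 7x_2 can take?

(x_1,x_2)=(0,9) is feasible, giving 63.
(x_1,x_2)=(0,8) is feasible, giving 56.
The best lattice point is (0,9), giving 63.

63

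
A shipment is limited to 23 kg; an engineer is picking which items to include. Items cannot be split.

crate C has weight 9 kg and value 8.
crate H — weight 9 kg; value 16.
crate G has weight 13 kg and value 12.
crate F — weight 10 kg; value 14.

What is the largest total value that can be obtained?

30

This is a 0-1 knapsack instance.
Allowing fractional choices, the relaxed optimum would be about 33.7, but items are indivisible.
crate G + crate F: weight 13 + 10 = 23 ≤ 23, value 12 + 14 = 26.
crate H + crate F: weight 9 + 10 = 19 ≤ 23, value 16 + 14 = 30.
crate H + crate G: weight 9 + 13 = 22 ≤ 23, value 16 + 12 = 28.
Best is crate H and crate F with total value 30.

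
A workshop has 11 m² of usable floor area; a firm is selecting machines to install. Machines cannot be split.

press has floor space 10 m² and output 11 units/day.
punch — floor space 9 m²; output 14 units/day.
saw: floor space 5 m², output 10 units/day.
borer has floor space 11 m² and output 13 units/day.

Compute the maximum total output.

14

Allowing fractional choices, the relaxed optimum would be about 19.3, but machines are indivisible.
press: floor space 10 ≤ 11, output 11.
borer: floor space 11 ≤ 11, output 13.
punch: floor space 9 ≤ 11, output 14.
Best is punch with total output 14.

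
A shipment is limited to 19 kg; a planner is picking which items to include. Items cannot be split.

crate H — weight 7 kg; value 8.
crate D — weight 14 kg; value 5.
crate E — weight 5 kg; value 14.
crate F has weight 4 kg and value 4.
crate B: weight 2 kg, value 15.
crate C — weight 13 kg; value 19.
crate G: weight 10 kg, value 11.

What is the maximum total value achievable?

crate F + crate B + crate C: weight 4 + 2 + 13 = 19 ≤ 19, value 4 + 15 + 19 = 38.
crate H + crate E + crate F + crate B: weight 7 + 5 + 4 + 2 = 18 ≤ 19, value 8 + 14 + 4 + 15 = 41.
crate E + crate B + crate G: weight 5 + 2 + 10 = 17 ≤ 19, value 14 + 15 + 11 = 40.
Best is crate H, crate E, crate F, and crate B with total value 41.

41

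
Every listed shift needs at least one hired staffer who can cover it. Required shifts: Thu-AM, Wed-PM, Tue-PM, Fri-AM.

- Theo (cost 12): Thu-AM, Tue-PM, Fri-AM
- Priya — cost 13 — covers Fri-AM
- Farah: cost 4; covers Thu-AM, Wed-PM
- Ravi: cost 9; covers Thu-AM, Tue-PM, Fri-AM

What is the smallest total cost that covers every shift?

13

Choose Farah and Ravi: together they cover Thu-AM, Wed-PM, Tue-PM, Fri-AM — every shift.
Total cost: 4 + 9 = 13.
No cover costs less than 13.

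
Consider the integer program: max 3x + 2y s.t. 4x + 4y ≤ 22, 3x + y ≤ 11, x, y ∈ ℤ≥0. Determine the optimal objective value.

The continuous relaxation peaks at (2.75, 2.75) with value 13.75; rounding to a feasible lattice point costs some objective.
(x,y)=(3,2): 4·3+4·2=20≤22, 3·3+1·2=11≤11, objective 13.
(x,y)=(2,3): 4·2+4·3=20≤22, 3·2+1·3=9≤11, objective 12.
(x,y)=(3,1): 4·3+4·1=16≤22, 3·3+1·1=10≤11, objective 11.
(x,y)=(2,2): 4·2+4·2=16≤22, 3·2+1·2=8≤11, objective 10.
Maximum is 13 at (x,y)=(3,2).

13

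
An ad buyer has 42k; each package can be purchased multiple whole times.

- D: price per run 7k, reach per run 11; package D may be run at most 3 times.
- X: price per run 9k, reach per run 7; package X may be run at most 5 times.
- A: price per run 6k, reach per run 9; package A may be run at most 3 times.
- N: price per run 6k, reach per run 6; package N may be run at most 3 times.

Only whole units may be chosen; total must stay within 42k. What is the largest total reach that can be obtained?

60

This is a bounded integer knapsack.
3×D and 3×A: price 39 ≤ 42, reach 3·11 + 3·9 = 60.
3×D, 1×X, and 2×A: price 42 ≤ 42, reach 3·11 + 1·7 + 2·9 = 58.
Best is 60.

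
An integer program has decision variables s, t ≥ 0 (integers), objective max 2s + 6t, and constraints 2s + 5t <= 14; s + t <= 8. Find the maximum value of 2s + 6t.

(s,t)=(2,2): 2·2+5·2=14≤14, 1·2+1·2=4≤8, objective 16.
(s,t)=(1,2): 2·1+5·2=12≤14, 1·1+1·2=3≤8, objective 14.
(s,t)=(3,1): 2·3+5·1=11≤14, 1·3+1·1=4≤8, objective 12.
The best lattice point is (2,2), giving 16.

16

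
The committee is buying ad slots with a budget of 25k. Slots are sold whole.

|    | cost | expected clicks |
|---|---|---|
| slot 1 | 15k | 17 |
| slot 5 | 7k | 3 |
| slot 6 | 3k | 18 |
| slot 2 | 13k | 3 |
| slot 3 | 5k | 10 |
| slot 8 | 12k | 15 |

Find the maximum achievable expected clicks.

45

Allowing fractional choices, the relaxed optimum would be about 48.7, but ad slots are indivisible.
slot 1 + slot 5 + slot 6: cost 15 + 7 + 3 = 25 ≤ 25, expected clicks 17 + 3 + 18 = 38.
slot 1 + slot 6 + slot 3: cost 15 + 3 + 5 = 23 ≤ 25, expected clicks 17 + 18 + 10 = 45.
slot 6 + slot 3 + slot 8: cost 3 + 5 + 12 = 20 ≤ 25, expected clicks 18 + 10 + 15 = 43.
Best is slot 1, slot 6, and slot 3 with total expected clicks 45.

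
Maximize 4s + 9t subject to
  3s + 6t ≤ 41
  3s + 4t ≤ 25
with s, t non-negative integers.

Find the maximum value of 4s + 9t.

The continuous relaxation peaks at (0, 6.25) with value 56.25; rounding to a feasible lattice point costs some objective.
(s,t)=(0,6) is feasible, giving 54.
(s,t)=(1,5) is feasible, giving 49.
(s,t)=(0,5) is feasible, giving 45.
Maximum is 54 at (s,t)=(0,6).

54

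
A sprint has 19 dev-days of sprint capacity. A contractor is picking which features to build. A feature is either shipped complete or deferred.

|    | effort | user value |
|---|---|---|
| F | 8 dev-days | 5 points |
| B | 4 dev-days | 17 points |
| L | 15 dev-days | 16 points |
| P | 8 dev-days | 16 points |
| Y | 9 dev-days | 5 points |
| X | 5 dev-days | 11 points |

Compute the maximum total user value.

This is an integer program with binary decision variables.
B + P: effort 4 + 8 = 12 ≤ 19, user value 17 + 16 = 33.
B + P + X: effort 4 + 8 + 5 = 17 ≤ 19, user value 17 + 16 + 11 = 44.
Best is B, P, and X with total user value 44.

44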